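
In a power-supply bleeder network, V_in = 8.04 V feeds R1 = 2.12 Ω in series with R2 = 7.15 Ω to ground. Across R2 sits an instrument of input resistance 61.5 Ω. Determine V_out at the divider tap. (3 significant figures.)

The load sits in parallel with R2, giving an effective lower resistance R2' = R2·R_L/(R2+R_L) = 6.405 Ω.
Voltage divider with the loaded lower leg: V_out = 8.04 × 6.405/(2.12 + 6.405) = 8.04 × 0.7513 = 6.041 V.

V_out ≈ 6.04 V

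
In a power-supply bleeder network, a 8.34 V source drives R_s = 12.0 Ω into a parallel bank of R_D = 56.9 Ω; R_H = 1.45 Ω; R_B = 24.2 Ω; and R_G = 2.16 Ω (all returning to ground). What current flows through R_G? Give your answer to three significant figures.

Equivalent of the parallel group: R_p = 0.8254 Ω.
V_A = 8.34 × 0.8254/12.83 = 0.5367 V.
I(R_G) = V_A / R_G = 0.5367/2.16 = 0.2485 A.

I ≈ 0.248 A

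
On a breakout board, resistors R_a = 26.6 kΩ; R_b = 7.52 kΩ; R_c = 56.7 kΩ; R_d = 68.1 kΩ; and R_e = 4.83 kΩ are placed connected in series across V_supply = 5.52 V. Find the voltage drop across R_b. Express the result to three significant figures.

V ≈ 0.253 V

ΣR = 26.6 + 7.52 + 56.7 + 68.1 + 4.83 = 163.8 kΩ.
V = V_supply · R/ΣR = 5.52 × 0.04592 = 0.2535 V.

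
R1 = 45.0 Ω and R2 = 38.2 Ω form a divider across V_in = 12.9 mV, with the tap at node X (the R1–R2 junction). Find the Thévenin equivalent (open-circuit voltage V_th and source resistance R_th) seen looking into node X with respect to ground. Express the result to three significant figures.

Open-circuit (no load on X): V_th = V_in · R2/(R1 + R2) = 12.9 × 38.2/(45.00 + 38.2) = 5.923 mV.
Zeroing V_in shorts the top of R1 to ground, so R_th = R1 ‖ R2 = 20.66 Ω.

V_th ≈ 5.92 mV, R_th ≈ 20.7 Ω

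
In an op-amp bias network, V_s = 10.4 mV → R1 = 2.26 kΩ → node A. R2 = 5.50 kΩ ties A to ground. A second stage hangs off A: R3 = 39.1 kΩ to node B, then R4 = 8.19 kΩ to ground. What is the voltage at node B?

Looking into the second stage from A: R3 + R4 = 47.29 kΩ appears in parallel with R2.
Effective lower resistance at A: R2 ‖ 47.29 = 4.927 kΩ.
First divider: V_A = V_s · 4.927/(2.26 + 4.927) = 7.130 mV.
Then the unloaded second divider: V_B = V_A × R4/(R3+R4) = 7.130 × 0.1732 = 1.235 mV.

V_B ≈ 1.23 mV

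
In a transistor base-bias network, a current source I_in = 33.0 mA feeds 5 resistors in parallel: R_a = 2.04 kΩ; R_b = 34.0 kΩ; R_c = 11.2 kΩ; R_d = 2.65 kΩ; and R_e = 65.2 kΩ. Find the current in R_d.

ΣG = 1/2.04 + 1/34.0 + 1/11.2 + 1/2.65 + 1/65.2 = 1.002.
R_d takes the fraction G_k/ΣG = 0.3774/1.002 = 0.3768, so I = 33.0 × 0.3768 = 12.43 mA.

I ≈ 12.4 mA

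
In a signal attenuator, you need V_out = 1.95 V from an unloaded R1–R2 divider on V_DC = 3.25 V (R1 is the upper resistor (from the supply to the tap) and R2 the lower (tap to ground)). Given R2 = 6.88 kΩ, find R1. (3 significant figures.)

R1 ≈ 4.59 kΩ

V_out/V_DC = R2/(R1+R2) = 0.6000.
So R1 = R2 · (V_DC/V_out − 1) = 6.88 × (3.25/1.95 − 1) = 6.88 × 0.6667 = 4.587 kΩ.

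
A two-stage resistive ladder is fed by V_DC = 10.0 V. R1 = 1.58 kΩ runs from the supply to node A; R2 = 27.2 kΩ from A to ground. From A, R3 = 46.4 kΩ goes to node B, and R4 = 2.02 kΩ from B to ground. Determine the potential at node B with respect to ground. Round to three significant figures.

V_B ≈ 0.382 V

Looking into the second stage from A: R3 + R4 = 48.42 kΩ appears in parallel with R2.
Effective lower resistance at A: R2 ‖ 48.42 = 17.42 kΩ.
First divider: V_A = V_DC · 17.42/(1.58 + 17.42) = 9.168 V.
Stage 2 is unloaded, so V_B = V_A · R4/(R3+R4) = 9.168 × 2.02/48.42 = 0.3825 V.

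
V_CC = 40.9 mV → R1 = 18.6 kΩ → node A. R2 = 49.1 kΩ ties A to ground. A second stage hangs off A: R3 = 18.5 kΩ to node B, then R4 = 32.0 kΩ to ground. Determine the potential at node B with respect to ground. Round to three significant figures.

The second stage (R3 + R4 = 50.50 kΩ) loads node A in parallel with R2.
R2 ‖ (R3+R4) = 24.90 kΩ.
V_A = 40.9 × 24.90/(18.6 + 24.90) = 23.41 mV.
Stage 2 is unloaded, so V_B = V_A · R4/(R3+R4) = 23.41 × 32.0/50.50 = 14.83 mV.

V_B ≈ 14.8 mV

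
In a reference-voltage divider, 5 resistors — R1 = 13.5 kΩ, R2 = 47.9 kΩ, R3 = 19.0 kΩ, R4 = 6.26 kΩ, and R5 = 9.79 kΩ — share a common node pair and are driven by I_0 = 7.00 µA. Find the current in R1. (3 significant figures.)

ΣG = 1/13.5 + 1/47.9 + 1/19.0 + 1/6.26 + 1/9.79 = 0.4095.
By the current-divider rule, I = I_0 · G_k/ΣG = 7.00 × 0.1809 = 1.266 µA.

I ≈ 1.27 µA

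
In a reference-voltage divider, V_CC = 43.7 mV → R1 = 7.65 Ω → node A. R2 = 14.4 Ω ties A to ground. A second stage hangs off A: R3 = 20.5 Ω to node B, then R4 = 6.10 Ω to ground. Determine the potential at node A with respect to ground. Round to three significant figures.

V_A ≈ 24.0 mV

Looking into the second stage from A: R3 + R4 = 26.60 Ω appears in parallel with R2.
Effective lower resistance at A: R2 ‖ 26.60 = 9.342 Ω.
V_A = 43.7 × 9.342/(7.65 + 9.342) = 24.03 mV.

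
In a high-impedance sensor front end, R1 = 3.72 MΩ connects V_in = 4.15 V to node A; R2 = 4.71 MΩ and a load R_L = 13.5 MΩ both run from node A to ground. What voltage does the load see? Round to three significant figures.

V_out ≈ 2.01 V

R2 ‖ R_L = (4.71 × 13.5)/(4.71 + 13.5) = 3.492 MΩ.
Now apply the divider: V_out = 4.15 × 0.4842 = 2.009 V.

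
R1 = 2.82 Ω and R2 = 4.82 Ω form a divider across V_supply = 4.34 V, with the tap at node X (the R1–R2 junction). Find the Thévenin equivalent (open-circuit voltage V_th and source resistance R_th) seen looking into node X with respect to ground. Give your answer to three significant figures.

V_th ≈ 2.74 V, R_th ≈ 1.78 Ω

Open-circuit (no load on X): V_th = V_supply · R2/(R1 + R2) = 4.34 × 4.82/(2.820 + 4.82) = 2.738 V.
Zeroing V_supply shorts the top of R1 to ground, so R_th = R1 ‖ R2 = 1.779 Ω.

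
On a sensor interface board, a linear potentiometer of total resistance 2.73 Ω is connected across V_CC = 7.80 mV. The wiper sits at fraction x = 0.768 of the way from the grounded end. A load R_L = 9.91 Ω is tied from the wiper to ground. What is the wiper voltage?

Split the track: R_lower = x·R_p = 2.097 Ω, R_upper = (1−x)·R_p = 0.6334 Ω.
R_L loads the lower segment: effective lower R = 1.731 Ω.
Loaded-divider output: V_out = 7.80 × 0.7321 = 5.710 mV.

V_out ≈ 5.71 mV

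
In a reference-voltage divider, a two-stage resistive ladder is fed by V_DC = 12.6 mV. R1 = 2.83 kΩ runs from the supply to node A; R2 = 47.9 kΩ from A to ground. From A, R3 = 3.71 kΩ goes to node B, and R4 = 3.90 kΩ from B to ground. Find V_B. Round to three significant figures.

V_B ≈ 4.51 mV

Looking into the second stage from A: R3 + R4 = 7.610 kΩ appears in parallel with R2.
Effective lower resistance at A: R2 ‖ 7.610 = 6.567 kΩ.
So V_A = 12.6 × 0.6988 = 8.805 mV.
Then the unloaded second divider: V_B = V_A × R4/(R3+R4) = 8.805 × 0.5125 = 4.513 mV.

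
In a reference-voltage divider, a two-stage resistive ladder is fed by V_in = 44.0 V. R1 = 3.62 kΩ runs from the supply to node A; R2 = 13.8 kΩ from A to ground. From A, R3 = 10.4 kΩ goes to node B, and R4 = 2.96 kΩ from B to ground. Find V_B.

Node A sees R2 in parallel with the series input of stage 2, R3 + R4 = 13.36 kΩ.
Effective lower resistance at A: R2 ‖ 13.36 = 6.788 kΩ.
V_A = 44.0 × 6.788/(3.62 + 6.788) = 28.70 V.
V_B = V_A × 0.2216 = 6.358 V.

V_B ≈ 6.36 V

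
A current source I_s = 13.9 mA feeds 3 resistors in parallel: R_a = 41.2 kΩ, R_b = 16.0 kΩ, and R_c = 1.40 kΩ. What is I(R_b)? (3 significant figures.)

ΣG = 1/41.2 + 1/16.0 + 1/1.40 = 0.8011.
Current divider: I(R_b) = I_s · G_k/ΣG = 13.9 × (0.06250/0.8011) = 13.9 × 0.07802 = 1.085 mA.

I ≈ 1.08 mA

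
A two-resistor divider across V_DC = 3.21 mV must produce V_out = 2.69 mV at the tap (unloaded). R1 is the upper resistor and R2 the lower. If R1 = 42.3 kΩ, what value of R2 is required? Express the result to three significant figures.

R2 ≈ 219 kΩ

V_out/V_DC = R2/(R1+R2) = 0.8380.
So R2 = R1 · V_out/(V_DC − V_out) = 42.3 × 2.69/(3.21 − 2.69) = 42.3 × 5.173 = 218.8 kΩ.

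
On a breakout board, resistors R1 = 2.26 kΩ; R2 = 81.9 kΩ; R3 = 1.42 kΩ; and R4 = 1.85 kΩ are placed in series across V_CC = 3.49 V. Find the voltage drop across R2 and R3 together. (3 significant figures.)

V ≈ 3.33 V

ΣR = 2.26 + 81.9 + 1.42 + 1.85 = 87.43 kΩ.
R_{R2..R3} = 81.9 + 1.42 = 83.32 kΩ.
By the voltage-divider rule, V = 3.49 × 83.32/87.43 = 3.326 V.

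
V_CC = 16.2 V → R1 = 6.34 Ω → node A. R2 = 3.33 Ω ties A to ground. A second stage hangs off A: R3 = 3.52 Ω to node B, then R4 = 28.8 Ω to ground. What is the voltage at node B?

The second stage (R3 + R4 = 32.32 Ω) loads node A in parallel with R2.
R2 ‖ (R3+R4) = 3.019 Ω.
V_A = 16.2 × 3.019/(6.34 + 3.019) = 5.226 V.
Then the unloaded second divider: V_B = V_A × R4/(R3+R4) = 5.226 × 0.8911 = 4.657 V.

V_B ≈ 4.66 V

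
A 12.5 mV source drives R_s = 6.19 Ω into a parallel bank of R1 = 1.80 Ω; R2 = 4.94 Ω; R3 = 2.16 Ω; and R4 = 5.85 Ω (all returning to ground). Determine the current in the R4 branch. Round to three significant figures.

Combine the parallel branches: R_p = (1/1.80 + 1/4.94 + 1/2.16 + 1/5.85)⁻¹ = 0.7184 Ω.
V_A = 12.5 × 0.7184/6.908 = 1.300 mV.
Branch current I = V_A/R4 = 1.300/5.85 = 0.2222 mA.

I ≈ 0.222 mA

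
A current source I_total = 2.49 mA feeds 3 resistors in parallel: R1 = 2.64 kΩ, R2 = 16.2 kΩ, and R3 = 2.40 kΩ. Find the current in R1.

Total conductance ΣG = 1/2.64 + 1/16.2 + 1/2.40 = 0.8572 (units of 1/kΩ).
R1 takes the fraction G_k/ΣG = 0.3788/0.8572 = 0.4419, so I = 2.49 × 0.4419 = 1.100 mA.

I ≈ 1.10 mA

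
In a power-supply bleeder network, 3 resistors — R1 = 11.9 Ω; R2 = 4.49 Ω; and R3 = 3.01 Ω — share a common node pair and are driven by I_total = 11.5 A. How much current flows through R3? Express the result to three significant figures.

I ≈ 5.98 A

ΣG = 1/11.9 + 1/4.49 + 1/3.01 = 0.6390.
Current divider: I(R3) = I_total · G_k/ΣG = 11.5 × (0.3322/0.6390) = 11.5 × 0.5199 = 5.979 A.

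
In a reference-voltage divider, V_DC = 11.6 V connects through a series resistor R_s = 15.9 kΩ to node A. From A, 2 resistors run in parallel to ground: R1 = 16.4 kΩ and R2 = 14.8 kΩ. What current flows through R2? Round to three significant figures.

Combine the parallel branches: R_p = (1/16.4 + 1/14.8)⁻¹ = 7.779 kΩ.
V_A by voltage divider: V_A = 11.6 × 7.779/(15.9 + 7.779) = 3.811 V.
I(R2) = V_A / R2 = 3.811/14.8 = 0.2575 mA.

I ≈ 0.257 mA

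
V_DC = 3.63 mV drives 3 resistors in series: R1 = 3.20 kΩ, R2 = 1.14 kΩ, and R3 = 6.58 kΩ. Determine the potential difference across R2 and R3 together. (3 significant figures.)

Total series resistance ΣR = 3.20 + 1.14 + 6.58 = 10.92 kΩ.
R_{R2..R3} = 1.14 + 6.58 = 7.720 kΩ.
By the voltage-divider rule, V = 3.63 × 7.720/10.92 = 2.566 mV.

V ≈ 2.57 mV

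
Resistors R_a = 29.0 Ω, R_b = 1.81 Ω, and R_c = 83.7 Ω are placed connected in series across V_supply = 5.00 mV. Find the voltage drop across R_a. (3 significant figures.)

V ≈ 1.27 mV

Series total: ΣR = 29.0 + 1.81 + 83.7 = 114.5 Ω.
Voltage divider: V = V_supply · (29.00 / 114.5) = 5.00 × 0.2533 = 1.266 mV.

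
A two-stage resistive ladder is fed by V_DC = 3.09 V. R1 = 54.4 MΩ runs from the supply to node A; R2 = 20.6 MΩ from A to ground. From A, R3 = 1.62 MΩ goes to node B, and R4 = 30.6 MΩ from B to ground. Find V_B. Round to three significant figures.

Looking into the second stage from A: R3 + R4 = 32.22 MΩ appears in parallel with R2.
Effective lower resistance at A: R2 ‖ 32.22 = 12.57 MΩ.
So V_A = 3.09 × 0.1876 = 0.5798 V.
V_B = V_A × 0.9497 = 0.5507 V.

V_B ≈ 0.551 V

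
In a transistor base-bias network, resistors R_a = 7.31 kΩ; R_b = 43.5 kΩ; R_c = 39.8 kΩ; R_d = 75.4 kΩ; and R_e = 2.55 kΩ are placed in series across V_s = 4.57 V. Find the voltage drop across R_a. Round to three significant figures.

Series total: ΣR = 7.31 + 43.5 + 39.8 + 75.4 + 2.55 = 168.6 kΩ.
By the voltage-divider rule, V = 4.57 × 7.310/168.6 = 0.1982 V.

V ≈ 0.198 V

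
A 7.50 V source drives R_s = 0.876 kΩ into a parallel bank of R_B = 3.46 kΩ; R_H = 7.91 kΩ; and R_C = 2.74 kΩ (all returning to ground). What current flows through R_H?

Combine the parallel branches: R_p = (1/3.46 + 1/7.91 + 1/2.74)⁻¹ = 1.281 kΩ.
V_A = 7.50 × 1.281/2.157 = 4.455 V.
Branch current I = V_A/R_H = 4.455/7.91 = 0.5632 mA.
(Equivalently: I_total = 3.476 mA, then current-divider fraction G_k/ΣG = 0.1620.)

I ≈ 0.563 mA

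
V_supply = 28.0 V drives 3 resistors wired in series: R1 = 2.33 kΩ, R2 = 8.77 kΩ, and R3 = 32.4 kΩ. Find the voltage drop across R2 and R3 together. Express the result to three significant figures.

V ≈ 26.5 V

ΣR = 2.33 + 8.77 + 32.4 = 43.50 kΩ.
R_{R2..R3} = 8.77 + 32.4 = 41.17 kΩ.
V = V_supply · R/ΣR = 28.0 × 0.9464 = 26.50 V.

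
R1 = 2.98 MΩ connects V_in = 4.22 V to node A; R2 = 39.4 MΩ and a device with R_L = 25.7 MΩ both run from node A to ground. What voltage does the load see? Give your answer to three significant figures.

First combine the lower leg with the load: R2 ‖ R_L = 15.55 MΩ.
Voltage divider with the loaded lower leg: V_out = 4.22 × 15.55/(2.98 + 15.55) = 4.22 × 0.8392 = 3.541 V.

V_out ≈ 3.54 V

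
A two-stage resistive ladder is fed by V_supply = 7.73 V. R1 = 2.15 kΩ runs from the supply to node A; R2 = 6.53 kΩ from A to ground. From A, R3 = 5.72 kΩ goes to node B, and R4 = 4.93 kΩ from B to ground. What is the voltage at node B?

Node A sees R2 in parallel with the series input of stage 2, R3 + R4 = 10.65 kΩ.
R2 ‖ (R3+R4) = 4.048 kΩ.
V_A = 7.73 × 4.048/(2.15 + 4.048) = 5.049 V.
V_B = V_A × 0.4629 = 2.337 V.

V_B ≈ 2.34 V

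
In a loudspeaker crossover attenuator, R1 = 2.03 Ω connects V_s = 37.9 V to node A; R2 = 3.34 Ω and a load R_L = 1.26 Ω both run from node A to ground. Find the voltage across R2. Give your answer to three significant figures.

V_out ≈ 11.8 V

First combine the lower leg with the load: R2 ‖ R_L = 0.9149 Ω.
Voltage divider with the loaded lower leg: V_out = 37.9 × 0.9149/(2.03 + 0.9149) = 37.9 × 0.3107 = 11.77 V.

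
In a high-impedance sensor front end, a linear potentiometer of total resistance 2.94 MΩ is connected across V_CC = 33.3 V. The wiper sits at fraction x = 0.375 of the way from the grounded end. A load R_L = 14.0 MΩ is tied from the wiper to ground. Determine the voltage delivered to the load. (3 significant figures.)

Split the track: R_lower = x·R_p = 1.103 MΩ, R_upper = (1−x)·R_p = 1.837 MΩ.
R_L loads the lower segment: effective lower R = 1.022 MΩ.
Then V_out = V_CC · 1.022/(1.837 + 1.022) = 11.90 V.
(Unloaded: V_out = x·V_CC = 12.5 V.)

V_out ≈ 11.9 V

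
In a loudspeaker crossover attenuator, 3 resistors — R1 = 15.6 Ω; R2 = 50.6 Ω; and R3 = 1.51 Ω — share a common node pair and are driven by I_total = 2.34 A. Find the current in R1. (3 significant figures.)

Total conductance ΣG = 1/15.6 + 1/50.6 + 1/1.51 = 0.7461 (units of 1/Ω).
Current divider: I(R1) = I_total · G_k/ΣG = 2.34 × (0.06410/0.7461) = 2.34 × 0.08591 = 0.2010 A.

I ≈ 0.201 A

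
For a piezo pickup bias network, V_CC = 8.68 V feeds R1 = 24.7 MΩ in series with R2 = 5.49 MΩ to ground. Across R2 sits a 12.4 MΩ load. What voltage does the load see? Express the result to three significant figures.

V_out ≈ 1.16 V

R2 ‖ R_L = (5.49 × 12.4)/(5.49 + 12.4) = 3.805 MΩ.
Voltage divider with the loaded lower leg: V_out = 8.68 × 3.805/(24.7 + 3.805) = 8.68 × 0.1335 = 1.159 V.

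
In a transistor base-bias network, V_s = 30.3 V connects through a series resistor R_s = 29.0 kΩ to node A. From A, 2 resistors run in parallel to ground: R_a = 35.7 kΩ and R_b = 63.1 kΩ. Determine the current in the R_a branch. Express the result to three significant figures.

Equivalent of the parallel group: R_p = 22.80 kΩ.
V_A by voltage divider: V_A = 30.3 × 22.80/(29.0 + 22.80) = 13.34 V.
I(R_a) = V_A / R_a = 13.34/35.7 = 0.3736 mA.

I ≈ 0.374 mA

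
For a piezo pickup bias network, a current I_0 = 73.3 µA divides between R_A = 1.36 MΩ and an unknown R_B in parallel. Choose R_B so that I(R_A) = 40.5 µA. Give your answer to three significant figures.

R_B ≈ 1.68 MΩ

Two-branch current divider: I_A = I_0 · R_B/(R_A + R_B).
With f = 0.5525, R_B = R_A · f/(1−f) = 1.36 × 1.235 = 1.679 MΩ.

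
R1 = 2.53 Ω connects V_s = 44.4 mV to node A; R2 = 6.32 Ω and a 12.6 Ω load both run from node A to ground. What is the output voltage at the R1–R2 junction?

V_out ≈ 27.7 mV

The load sits in parallel with R2, giving an effective lower resistance R2' = R2·R_L/(R2+R_L) = 4.209 Ω.
Then V_out = V_s · R2'/(R1 + R2') = 44.4 × 4.209/6.739 = 27.73 mV.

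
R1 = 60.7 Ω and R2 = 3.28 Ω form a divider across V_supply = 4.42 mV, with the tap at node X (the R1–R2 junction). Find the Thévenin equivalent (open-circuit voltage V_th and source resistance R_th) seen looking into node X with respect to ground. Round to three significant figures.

V_th ≈ 0.227 mV, R_th ≈ 3.11 Ω

V_th is the unloaded tap voltage: V_supply · R2/(R1+R2) = 4.42 × 0.05127 = 0.2266 mV.
Zeroing V_supply shorts the top of R1 to ground, so R_th = R1 ‖ R2 = 3.112 Ω.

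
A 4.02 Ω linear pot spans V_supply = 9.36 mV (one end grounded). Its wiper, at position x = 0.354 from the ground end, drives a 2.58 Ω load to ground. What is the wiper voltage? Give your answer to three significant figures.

V_out ≈ 2.44 mV

Split the track: R_lower = x·R_p = 1.423 Ω, R_upper = (1−x)·R_p = 2.597 Ω.
(x·R_p) ‖ R_L = 0.9172 Ω.
V_out = 9.36 × 0.9172/(2.597 + 0.9172) = 2.443 mV.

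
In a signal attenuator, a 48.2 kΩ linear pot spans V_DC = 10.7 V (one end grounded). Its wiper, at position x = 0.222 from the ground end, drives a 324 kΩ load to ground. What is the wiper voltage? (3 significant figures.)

V_out ≈ 2.32 V

Split the track: R_lower = x·R_p = 10.70 kΩ, R_upper = (1−x)·R_p = 37.50 kΩ.
Lower segment in parallel with the load: 10.70 ‖ 324 = 10.36 kΩ.
Then V_out = V_DC · 10.36/(37.50 + 10.36) = 2.316 V.
(Unloaded: V_out = x·V_DC = 2.38 V.)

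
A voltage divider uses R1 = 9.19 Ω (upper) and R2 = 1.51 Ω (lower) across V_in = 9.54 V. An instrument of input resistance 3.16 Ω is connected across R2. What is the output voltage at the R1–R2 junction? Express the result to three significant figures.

V_out ≈ 0.955 V

R2 ‖ R_L = (1.51 × 3.16)/(1.51 + 3.16) = 1.022 Ω.
Then V_out = V_in · R2'/(R1 + R2') = 9.54 × 1.022/10.21 = 0.9545 V.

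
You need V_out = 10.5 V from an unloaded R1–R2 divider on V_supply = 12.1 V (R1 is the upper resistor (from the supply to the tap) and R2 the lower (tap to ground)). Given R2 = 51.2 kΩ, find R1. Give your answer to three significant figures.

R1 ≈ 7.80 kΩ

The divider ratio is R2/(R1+R2) = 10.5/12.1 = 0.8678.
R1 = R2·(1/k − 1) = 51.2 × 0.1524 = 7.802 kΩ.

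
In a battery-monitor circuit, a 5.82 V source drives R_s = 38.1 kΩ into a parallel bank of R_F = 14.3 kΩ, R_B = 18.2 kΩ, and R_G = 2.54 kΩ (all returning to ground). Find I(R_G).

I ≈ 0.110 mA

Parallel bank: R_p = 1/(1/14.3 + 1/18.2 + 1/2.54) = 1.928 kΩ.
V_A by voltage divider: V_A = 5.82 × 1.928/(38.1 + 1.928) = 0.2804 V.
I(R_G) = V_A / R_G = 0.2804/2.54 = 0.1104 mA.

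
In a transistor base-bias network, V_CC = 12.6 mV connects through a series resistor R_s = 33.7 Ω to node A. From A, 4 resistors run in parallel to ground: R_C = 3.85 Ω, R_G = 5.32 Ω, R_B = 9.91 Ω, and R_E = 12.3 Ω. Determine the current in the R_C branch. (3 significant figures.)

Equivalent of the parallel group: R_p = 1.588 Ω.
V_A by voltage divider: V_A = 12.6 × 1.588/(33.7 + 1.588) = 0.5668 mV.
I(R_C) = V_A / R_C = 0.5668/3.85 = 0.1472 mA.
(Equivalently: I_total = 0.3571 mA, then current-divider fraction G_k/ΣG = 0.4123.)

I ≈ 0.147 mA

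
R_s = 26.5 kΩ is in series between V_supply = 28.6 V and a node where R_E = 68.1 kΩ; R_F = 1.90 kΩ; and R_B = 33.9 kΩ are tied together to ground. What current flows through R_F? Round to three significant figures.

Combine the parallel branches: R_p = (1/68.1 + 1/1.90 + 1/33.9)⁻¹ = 1.753 kΩ.
Node voltage V_A = V_supply · R_p/(R_s + R_p) = 28.6 × 0.06204 = 1.774 V.
I(R_F) = V_A / R_F = 1.774/1.90 = 0.9339 mA.

I ≈ 0.934 mA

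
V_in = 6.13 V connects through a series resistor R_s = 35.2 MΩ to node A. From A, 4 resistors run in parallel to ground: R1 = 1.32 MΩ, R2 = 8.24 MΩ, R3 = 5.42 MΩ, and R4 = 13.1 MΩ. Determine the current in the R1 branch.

Parallel bank: R_p = 1/(1/1.32 + 1/8.24 + 1/5.42 + 1/13.1) = 0.8774 MΩ.
V_A = 6.13 × 0.8774/36.08 = 0.1491 V.
Branch current I = V_A/R1 = 0.1491/1.32 = 0.1129 µA.

I ≈ 0.113 µA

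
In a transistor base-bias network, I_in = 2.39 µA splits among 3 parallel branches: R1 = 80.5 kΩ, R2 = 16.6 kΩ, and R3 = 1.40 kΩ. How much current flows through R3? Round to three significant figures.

I ≈ 2.17 µA

Total conductance ΣG = 1/80.5 + 1/16.6 + 1/1.40 = 0.7869 (units of 1/kΩ).
By the current-divider rule, I = I_in · G_k/ΣG = 2.39 × 0.9077 = 2.169 µA.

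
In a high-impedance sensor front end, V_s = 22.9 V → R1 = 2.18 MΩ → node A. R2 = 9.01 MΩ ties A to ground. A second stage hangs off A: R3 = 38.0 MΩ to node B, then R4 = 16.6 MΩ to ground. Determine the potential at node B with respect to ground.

V_B ≈ 5.43 V

The second stage (R3 + R4 = 54.60 MΩ) loads node A in parallel with R2.
Effective lower resistance at A: R2 ‖ 54.60 = 7.734 MΩ.
First divider: V_A = V_s · 7.734/(2.18 + 7.734) = 17.86 V.
Then the unloaded second divider: V_B = V_A × R4/(R3+R4) = 17.86 × 0.3040 = 5.431 V.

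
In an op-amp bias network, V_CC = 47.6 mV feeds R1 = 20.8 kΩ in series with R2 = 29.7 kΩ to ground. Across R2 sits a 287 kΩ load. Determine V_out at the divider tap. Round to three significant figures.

The load sits in parallel with R2, giving an effective lower resistance R2' = R2·R_L/(R2+R_L) = 26.91 kΩ.
Then V_out = V_CC · R2'/(R1 + R2') = 47.6 × 26.91/47.71 = 26.85 mV.

V_out ≈ 26.9 mV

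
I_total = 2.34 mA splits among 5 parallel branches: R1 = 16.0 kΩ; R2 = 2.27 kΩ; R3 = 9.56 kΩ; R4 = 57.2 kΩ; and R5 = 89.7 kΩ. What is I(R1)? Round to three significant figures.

Total conductance ΣG = 1/16.0 + 1/2.27 + 1/9.56 + 1/57.2 + 1/89.7 = 0.6363 (units of 1/kΩ).
R1 takes the fraction G_k/ΣG = 0.06250/0.6363 = 0.09823, so I = 2.34 × 0.09823 = 0.2299 mA.

I ≈ 0.230 mA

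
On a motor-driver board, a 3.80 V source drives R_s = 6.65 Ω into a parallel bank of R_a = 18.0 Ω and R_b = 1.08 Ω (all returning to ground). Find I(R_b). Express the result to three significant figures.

I ≈ 0.467 A

Parallel bank: R_p = 1/(1/18.0 + 1/1.08) = 1.019 Ω.
Node voltage V_A = V_DC · R_p/(R_s + R_p) = 3.80 × 0.1329 = 0.5049 V.
I(R_b) = V_A / R_b = 0.5049/1.08 = 0.4675 A.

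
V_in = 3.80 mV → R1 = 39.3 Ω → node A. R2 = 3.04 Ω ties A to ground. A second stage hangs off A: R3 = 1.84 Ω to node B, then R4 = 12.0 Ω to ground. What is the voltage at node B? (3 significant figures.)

The second stage (R3 + R4 = 13.84 Ω) loads node A in parallel with R2.
R2 ‖ (R3+R4) = 2.493 Ω.
First divider: V_A = V_in · 2.493/(39.3 + 2.493) = 0.2266 mV.
Then the unloaded second divider: V_B = V_A × R4/(R3+R4) = 0.2266 × 0.8671 = 0.1965 mV.

V_B ≈ 0.197 mV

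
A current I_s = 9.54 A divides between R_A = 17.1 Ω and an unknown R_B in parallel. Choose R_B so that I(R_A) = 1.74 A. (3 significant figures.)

R_B ≈ 3.81 Ω

Two-branch current divider: I_A = I_s · R_B/(R_A + R_B).
1.74/9.54 = R_B/(R_A + R_B) → R_B = R_A · (0.1824)/(1 − 0.1824) = 17.1 × 0.2231 = 3.815 Ω.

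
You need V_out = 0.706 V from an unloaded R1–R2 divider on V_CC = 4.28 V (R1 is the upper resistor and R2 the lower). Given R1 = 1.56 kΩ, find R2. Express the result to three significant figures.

The divider ratio is R2/(R1+R2) = 0.706/4.28 = 0.1650.
R2 = R1 · 0.1650/(1 − 0.1650) = 0.3082 kΩ.

R2 ≈ 0.308 kΩ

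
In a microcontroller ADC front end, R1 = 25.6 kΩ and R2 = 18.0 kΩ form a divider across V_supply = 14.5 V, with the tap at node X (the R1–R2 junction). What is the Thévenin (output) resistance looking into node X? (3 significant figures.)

Looking into X with the source shorted: R_th = R1·R2/(R1+R2) = 25.60 × 18.0/43.60 = 10.57 kΩ.

R_th ≈ 10.6 kΩ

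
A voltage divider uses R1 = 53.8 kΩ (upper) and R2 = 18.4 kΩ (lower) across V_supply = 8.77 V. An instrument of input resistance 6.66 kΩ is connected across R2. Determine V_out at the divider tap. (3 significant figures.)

The load sits in parallel with R2, giving an effective lower resistance R2' = R2·R_L/(R2+R_L) = 4.890 kΩ.
Then V_out = V_supply · R2'/(R1 + R2') = 8.77 × 4.890/58.69 = 0.7307 V.

V_out ≈ 0.731 V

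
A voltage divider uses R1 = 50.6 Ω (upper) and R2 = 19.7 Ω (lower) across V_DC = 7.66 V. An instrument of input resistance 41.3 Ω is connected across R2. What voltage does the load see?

V_out ≈ 1.60 V

R2 ‖ R_L = (19.7 × 41.3)/(19.7 + 41.3) = 13.34 Ω.
Voltage divider with the loaded lower leg: V_out = 7.66 × 13.34/(50.6 + 13.34) = 7.66 × 0.2086 = 1.598 V.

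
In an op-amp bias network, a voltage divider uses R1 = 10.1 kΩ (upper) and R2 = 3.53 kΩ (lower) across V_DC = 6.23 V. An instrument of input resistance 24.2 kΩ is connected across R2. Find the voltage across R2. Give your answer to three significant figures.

V_out ≈ 1.46 V

R2 ‖ R_L = (3.53 × 24.2)/(3.53 + 24.2) = 3.081 kΩ.
Voltage divider with the loaded lower leg: V_out = 6.23 × 3.081/(10.1 + 3.081) = 6.23 × 0.2337 = 1.456 V.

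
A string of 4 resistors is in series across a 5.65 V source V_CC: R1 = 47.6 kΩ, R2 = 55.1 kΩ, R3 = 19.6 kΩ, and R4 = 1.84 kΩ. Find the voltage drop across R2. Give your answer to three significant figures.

Total series resistance ΣR = 47.6 + 55.1 + 19.6 + 1.84 = 124.1 kΩ.
V = V_CC · R/ΣR = 5.65 × 0.4439 = 2.508 V.

V ≈ 2.51 V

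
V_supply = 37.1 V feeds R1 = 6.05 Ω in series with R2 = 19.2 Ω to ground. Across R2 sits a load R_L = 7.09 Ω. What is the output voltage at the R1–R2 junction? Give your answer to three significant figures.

R2 ‖ R_L = (19.2 × 7.09)/(19.2 + 7.09) = 5.178 Ω.
Then V_out = V_supply · R2'/(R1 + R2') = 37.1 × 5.178/11.23 = 17.11 V.

V_out ≈ 17.1 V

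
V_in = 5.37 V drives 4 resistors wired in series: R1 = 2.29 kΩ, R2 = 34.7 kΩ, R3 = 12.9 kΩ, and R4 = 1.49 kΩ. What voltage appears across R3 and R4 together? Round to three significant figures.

V ≈ 1.50 V

Series total: ΣR = 2.29 + 34.7 + 12.9 + 1.49 = 51.38 kΩ.
R_{R3..R4} = 12.9 + 1.49 = 14.39 kΩ.
By the voltage-divider rule, V = 5.37 × 14.39/51.38 = 1.504 V.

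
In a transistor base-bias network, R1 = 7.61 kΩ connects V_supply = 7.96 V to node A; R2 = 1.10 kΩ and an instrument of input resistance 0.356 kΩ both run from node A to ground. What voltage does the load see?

First combine the lower leg with the load: R2 ‖ R_L = 0.2690 kΩ.
Then V_out = V_supply · R2'/(R1 + R2') = 7.96 × 0.2690/7.879 = 0.2717 V.

V_out ≈ 0.272 V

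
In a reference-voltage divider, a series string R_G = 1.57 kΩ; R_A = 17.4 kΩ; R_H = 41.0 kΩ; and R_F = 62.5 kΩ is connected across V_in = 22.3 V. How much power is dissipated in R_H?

P ≈ 1.36 mW

Series current I = V_in/ΣR = 22.3/122.5 = 0.1821 mA.
P = I²R = 0.03316 × 41.0 = 1.359 mW.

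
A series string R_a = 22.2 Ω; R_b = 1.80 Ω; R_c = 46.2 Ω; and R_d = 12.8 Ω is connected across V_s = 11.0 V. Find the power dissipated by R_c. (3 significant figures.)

P ≈ 0.811 W

Series current I = V_s/ΣR = 11.0/83.00 = 0.1325 A.
P(R_c) = I²·R_c = (0.1325)² × 46.2 = 0.8115 W.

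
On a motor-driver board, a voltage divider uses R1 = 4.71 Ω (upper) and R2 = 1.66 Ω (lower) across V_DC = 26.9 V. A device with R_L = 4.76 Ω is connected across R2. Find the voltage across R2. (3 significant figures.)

V_out ≈ 5.57 V

First combine the lower leg with the load: R2 ‖ R_L = 1.231 Ω.
Then V_out = V_DC · R2'/(R1 + R2') = 26.9 × 1.231/5.941 = 5.573 V.
(Unloaded it would be 7.01 V; the load pulls it down.)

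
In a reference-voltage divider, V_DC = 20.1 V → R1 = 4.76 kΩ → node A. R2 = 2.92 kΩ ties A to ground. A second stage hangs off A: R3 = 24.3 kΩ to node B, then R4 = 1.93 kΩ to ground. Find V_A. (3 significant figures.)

Node A sees R2 in parallel with the series input of stage 2, R3 + R4 = 26.23 kΩ.
Effective lower resistance at A: R2 ‖ 26.23 = 2.627 kΩ.
So V_A = 20.1 × 0.3557 = 7.149 V.

V_A ≈ 7.15 V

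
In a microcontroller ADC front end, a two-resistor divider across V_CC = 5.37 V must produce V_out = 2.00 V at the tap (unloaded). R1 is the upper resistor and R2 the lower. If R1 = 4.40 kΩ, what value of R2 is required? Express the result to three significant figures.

The divider ratio is R2/(R1+R2) = 2.00/5.37 = 0.3724.
Rearranging, R2 = R1·k/(1−k) = 4.40 × 0.5935 = 2.611 kΩ.

R2 ≈ 2.61 kΩ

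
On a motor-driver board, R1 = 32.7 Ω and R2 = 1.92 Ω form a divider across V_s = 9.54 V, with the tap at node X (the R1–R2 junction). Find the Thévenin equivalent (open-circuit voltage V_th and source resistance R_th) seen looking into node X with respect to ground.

V_th ≈ 0.529 V, R_th ≈ 1.81 Ω

Open-circuit (no load on X): V_th = V_s · R2/(R1 + R2) = 9.54 × 1.92/(32.70 + 1.92) = 0.5291 V.
With V_s suppressed (replaced by a short), R_th = R1 ‖ R2 = (32.70 × 1.92)/(32.70 + 1.92) = 1.814 Ω.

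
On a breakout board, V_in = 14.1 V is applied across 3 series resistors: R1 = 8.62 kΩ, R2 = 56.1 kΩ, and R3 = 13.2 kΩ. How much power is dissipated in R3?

The common current is I = 14.1/77.92 = 0.1810 mA.
V(R3) = I·R = 2.389 V; P = V·I = 2.389 × 0.1810 = 0.4322 mW.

P ≈ 0.432 mW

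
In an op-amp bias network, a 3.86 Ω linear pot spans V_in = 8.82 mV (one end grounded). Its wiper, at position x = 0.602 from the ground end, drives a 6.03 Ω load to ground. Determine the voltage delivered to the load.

Split the track: R_lower = x·R_p = 2.324 Ω, R_upper = (1−x)·R_p = 1.536 Ω.
(x·R_p) ‖ R_L = 1.677 Ω.
Loaded-divider output: V_out = 8.82 × 0.5219 = 4.604 mV.
(Unloaded: V_out = x·V_in = 5.31 mV.)

V_out ≈ 4.60 mV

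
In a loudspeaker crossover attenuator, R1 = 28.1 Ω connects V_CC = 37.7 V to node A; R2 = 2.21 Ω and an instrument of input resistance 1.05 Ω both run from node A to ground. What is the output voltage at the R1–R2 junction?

First combine the lower leg with the load: R2 ‖ R_L = 0.7118 Ω.
Now apply the divider: V_out = 37.7 × 0.02471 = 0.9314 V.

V_out ≈ 0.931 V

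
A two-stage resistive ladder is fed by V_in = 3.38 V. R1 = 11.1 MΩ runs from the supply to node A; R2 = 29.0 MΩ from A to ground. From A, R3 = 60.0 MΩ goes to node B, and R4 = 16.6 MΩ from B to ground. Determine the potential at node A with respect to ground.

Looking into the second stage from A: R3 + R4 = 76.60 MΩ appears in parallel with R2.
Effective lower resistance at A: R2 ‖ 76.60 = 21.04 MΩ.
V_A = 3.38 × 21.04/(11.1 + 21.04) = 2.213 V.

V_A ≈ 2.21 V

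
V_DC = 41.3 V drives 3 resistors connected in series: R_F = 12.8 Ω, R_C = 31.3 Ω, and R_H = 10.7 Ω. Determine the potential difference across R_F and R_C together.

V ≈ 33.2 V

ΣR = 12.8 + 31.3 + 10.7 = 54.80 Ω.
R_{R_F..R_C} = 12.8 + 31.3 = 44.10 Ω.
V = V_DC · R/ΣR = 41.3 × 0.8047 = 33.24 V.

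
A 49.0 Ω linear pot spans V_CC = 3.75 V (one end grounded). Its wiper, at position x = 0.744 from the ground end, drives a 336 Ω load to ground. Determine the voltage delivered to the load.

The pot divides into 12.54 Ω above the wiper and 36.46 Ω below.
Lower segment in parallel with the load: 36.46 ‖ 336 = 32.89 Ω.
Then V_out = V_CC · 32.89/(12.54 + 32.89) = 2.715 V.
(Unloaded: V_out = x·V_CC = 2.79 V.)

V_out ≈ 2.71 V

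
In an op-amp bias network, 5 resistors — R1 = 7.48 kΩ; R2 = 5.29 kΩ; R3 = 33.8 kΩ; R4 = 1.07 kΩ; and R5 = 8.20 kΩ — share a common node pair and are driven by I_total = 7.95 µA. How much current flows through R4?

I ≈ 5.27 µA

Conductances: ΣG = 1/7.48 + 1/5.29 + 1/33.8 + 1/1.07 + 1/8.20 = 1.409 (1/kΩ).
Current divider: I(R4) = I_total · G_k/ΣG = 7.95 × (0.9346/1.409) = 7.95 × 0.6634 = 5.274 µA.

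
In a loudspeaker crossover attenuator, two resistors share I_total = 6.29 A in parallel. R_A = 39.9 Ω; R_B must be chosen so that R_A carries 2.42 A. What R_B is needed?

The fraction through R_A equals R_B/(R_A+R_B).
With f = 0.3847, R_B = R_A · f/(1−f) = 39.9 × 0.6253 = 24.95 Ω.

R_B ≈ 25.0 Ω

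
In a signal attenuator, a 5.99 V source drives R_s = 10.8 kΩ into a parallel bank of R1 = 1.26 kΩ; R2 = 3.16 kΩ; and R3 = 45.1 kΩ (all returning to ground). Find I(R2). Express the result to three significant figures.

I ≈ 0.143 mA

Equivalent of the parallel group: R_p = 0.8832 kΩ.
Node voltage V_A = V_in · R_p/(R_s + R_p) = 5.99 × 0.07559 = 0.4528 V.
I(R2) = V_A / R2 = 0.4528/3.16 = 0.1433 mA.
(Check via current divider: I_total = 0.5127 mA; share G_k/ΣG = 0.2795 → same result.)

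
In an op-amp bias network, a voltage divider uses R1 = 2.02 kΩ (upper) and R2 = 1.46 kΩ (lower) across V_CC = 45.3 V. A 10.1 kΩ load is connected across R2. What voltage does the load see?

First combine the lower leg with the load: R2 ‖ R_L = 1.276 kΩ.
Now apply the divider: V_out = 45.3 × 0.3871 = 17.53 V.

V_out ≈ 17.5 V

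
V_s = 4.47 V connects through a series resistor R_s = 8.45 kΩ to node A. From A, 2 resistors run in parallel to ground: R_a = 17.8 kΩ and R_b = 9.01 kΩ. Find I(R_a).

I ≈ 0.104 mA

Combine the parallel branches: R_p = (1/17.8 + 1/9.01)⁻¹ = 5.982 kΩ.
Node voltage V_A = V_s · R_p/(R_s + R_p) = 4.47 × 0.4145 = 1.853 V.
Branch current I = V_A/R_a = 1.853/17.8 = 0.1041 mA.
(Check via current divider: I_total = 0.3097 mA; share G_k/ΣG = 0.3361 → same result.)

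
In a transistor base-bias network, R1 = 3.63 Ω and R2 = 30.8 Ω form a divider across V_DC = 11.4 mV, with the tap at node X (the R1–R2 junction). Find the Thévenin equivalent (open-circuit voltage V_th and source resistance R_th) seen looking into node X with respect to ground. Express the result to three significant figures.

V_th ≈ 10.2 mV, R_th ≈ 3.25 Ω

With X open, the divider is unloaded: V_th = 11.4 × 30.8/34.43 = 10.20 mV.
With V_DC suppressed (replaced by a short), R_th = R1 ‖ R2 = (3.630 × 30.8)/(3.630 + 30.8) = 3.247 Ω.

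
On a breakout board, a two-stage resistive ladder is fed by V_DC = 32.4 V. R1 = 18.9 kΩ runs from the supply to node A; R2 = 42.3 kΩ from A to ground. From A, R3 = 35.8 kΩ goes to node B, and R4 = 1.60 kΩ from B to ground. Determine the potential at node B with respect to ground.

V_B ≈ 0.710 V

The second stage (R3 + R4 = 37.40 kΩ) loads node A in parallel with R2.
R2 ‖ (R3+R4) = 19.85 kΩ.
So V_A = 32.4 × 0.5123 = 16.60 V.
Stage 2 is unloaded, so V_B = V_A · R4/(R3+R4) = 16.60 × 1.60/37.40 = 0.7100 V.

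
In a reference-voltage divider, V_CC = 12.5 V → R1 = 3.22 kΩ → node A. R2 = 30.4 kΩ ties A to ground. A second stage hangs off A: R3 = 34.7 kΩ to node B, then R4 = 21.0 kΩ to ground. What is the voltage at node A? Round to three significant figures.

V_A ≈ 10.7 V

The second stage (R3 + R4 = 55.70 kΩ) loads node A in parallel with R2.
Effective lower resistance at A: R2 ‖ 55.70 = 19.67 kΩ.
So V_A = 12.5 × 0.8593 = 10.74 V.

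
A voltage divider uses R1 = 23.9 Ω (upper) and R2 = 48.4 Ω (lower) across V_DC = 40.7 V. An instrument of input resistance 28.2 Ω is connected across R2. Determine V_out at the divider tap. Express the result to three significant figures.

First combine the lower leg with the load: R2 ‖ R_L = 17.82 Ω.
Voltage divider with the loaded lower leg: V_out = 40.7 × 17.82/(23.9 + 17.82) = 40.7 × 0.4271 = 17.38 V.
(Unloaded it would be 27.2 V; the load pulls it down.)

V_out ≈ 17.4 V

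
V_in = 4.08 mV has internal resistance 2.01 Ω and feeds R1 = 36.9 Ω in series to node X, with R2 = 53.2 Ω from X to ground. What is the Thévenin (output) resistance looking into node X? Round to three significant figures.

R_th ≈ 22.5 Ω

R1' = 2.01 + 36.9 = 38.91 Ω (source resistance + R1).
Zeroing V_in shorts the top of R1' to ground, so R_th = R1' ‖ R2 = 22.47 Ω.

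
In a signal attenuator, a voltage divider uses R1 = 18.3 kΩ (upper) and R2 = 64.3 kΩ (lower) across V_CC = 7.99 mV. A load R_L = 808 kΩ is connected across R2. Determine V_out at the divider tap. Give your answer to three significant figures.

First combine the lower leg with the load: R2 ‖ R_L = 59.56 kΩ.
Then V_out = V_CC · R2'/(R1 + R2') = 7.99 × 59.56/77.86 = 6.112 mV.
(Unloaded it would be 6.22 mV; the load pulls it down.)

V_out ≈ 6.11 mV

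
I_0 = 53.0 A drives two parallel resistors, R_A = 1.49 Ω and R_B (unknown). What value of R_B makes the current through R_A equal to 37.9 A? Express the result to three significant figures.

In a two-way split, I_A/I_0 = R_B/(R_A + R_B).
With f = 0.7151, R_B = R_A · f/(1−f) = 1.49 × 2.510 = 3.740 Ω.

R_B ≈ 3.74 Ω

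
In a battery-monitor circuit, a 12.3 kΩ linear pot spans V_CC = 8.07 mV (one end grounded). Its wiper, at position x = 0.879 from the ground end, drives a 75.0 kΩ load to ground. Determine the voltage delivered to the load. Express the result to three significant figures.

Lower segment x·R_p = 10.81 kΩ; upper segment (1−x)·R_p = 1.488 kΩ.
(x·R_p) ‖ R_L = 9.449 kΩ.
Then V_out = V_CC · 9.449/(1.488 + 9.449) = 6.972 mV.

V_out ≈ 6.97 mV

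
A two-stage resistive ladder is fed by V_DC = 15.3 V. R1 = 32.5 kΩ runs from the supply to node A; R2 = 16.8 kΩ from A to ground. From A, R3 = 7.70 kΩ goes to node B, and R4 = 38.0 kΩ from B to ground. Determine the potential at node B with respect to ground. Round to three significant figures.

The second stage (R3 + R4 = 45.70 kΩ) loads node A in parallel with R2.
R2 ‖ (R3+R4) = 12.28 kΩ.
So V_A = 15.3 × 0.2743 = 4.197 V.
Then the unloaded second divider: V_B = V_A × R4/(R3+R4) = 4.197 × 0.8315 = 3.490 V.

V_B ≈ 3.49 V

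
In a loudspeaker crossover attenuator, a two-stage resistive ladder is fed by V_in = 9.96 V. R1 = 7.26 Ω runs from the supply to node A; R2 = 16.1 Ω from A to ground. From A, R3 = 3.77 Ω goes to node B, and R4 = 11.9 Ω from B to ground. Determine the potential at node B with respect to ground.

V_B ≈ 3.95 V

Looking into the second stage from A: R3 + R4 = 15.67 Ω appears in parallel with R2.
R2 ‖ (R3+R4) = 7.941 Ω.
V_A = 9.96 × 7.941/(7.26 + 7.941) = 5.203 V.
Then the unloaded second divider: V_B = V_A × R4/(R3+R4) = 5.203 × 0.7594 = 3.951 V.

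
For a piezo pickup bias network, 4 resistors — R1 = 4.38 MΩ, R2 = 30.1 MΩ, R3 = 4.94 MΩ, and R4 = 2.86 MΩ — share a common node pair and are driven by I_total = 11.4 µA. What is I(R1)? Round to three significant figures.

Conductances: ΣG = 1/4.38 + 1/30.1 + 1/4.94 + 1/2.86 = 0.8136 (1/MΩ).
By the current-divider rule, I = I_total · G_k/ΣG = 11.4 × 0.2806 = 3.199 µA.

I ≈ 3.20 µA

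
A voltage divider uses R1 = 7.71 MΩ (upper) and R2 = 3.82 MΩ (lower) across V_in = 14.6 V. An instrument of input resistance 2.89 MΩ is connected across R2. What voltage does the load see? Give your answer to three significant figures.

V_out ≈ 2.57 V

The load sits in parallel with R2, giving an effective lower resistance R2' = R2·R_L/(R2+R_L) = 1.645 MΩ.
Now apply the divider: V_out = 14.6 × 0.1759 = 2.568 V.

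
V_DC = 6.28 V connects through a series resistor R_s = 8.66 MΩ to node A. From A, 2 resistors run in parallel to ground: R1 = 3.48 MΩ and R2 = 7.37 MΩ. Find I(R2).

Equivalent of the parallel group: R_p = 2.364 MΩ.
V_A by voltage divider: V_A = 6.28 × 2.364/(8.66 + 2.364) = 1.347 V.
Branch current I = V_A/R2 = 1.347/7.37 = 0.1827 µA.

I ≈ 0.183 µA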